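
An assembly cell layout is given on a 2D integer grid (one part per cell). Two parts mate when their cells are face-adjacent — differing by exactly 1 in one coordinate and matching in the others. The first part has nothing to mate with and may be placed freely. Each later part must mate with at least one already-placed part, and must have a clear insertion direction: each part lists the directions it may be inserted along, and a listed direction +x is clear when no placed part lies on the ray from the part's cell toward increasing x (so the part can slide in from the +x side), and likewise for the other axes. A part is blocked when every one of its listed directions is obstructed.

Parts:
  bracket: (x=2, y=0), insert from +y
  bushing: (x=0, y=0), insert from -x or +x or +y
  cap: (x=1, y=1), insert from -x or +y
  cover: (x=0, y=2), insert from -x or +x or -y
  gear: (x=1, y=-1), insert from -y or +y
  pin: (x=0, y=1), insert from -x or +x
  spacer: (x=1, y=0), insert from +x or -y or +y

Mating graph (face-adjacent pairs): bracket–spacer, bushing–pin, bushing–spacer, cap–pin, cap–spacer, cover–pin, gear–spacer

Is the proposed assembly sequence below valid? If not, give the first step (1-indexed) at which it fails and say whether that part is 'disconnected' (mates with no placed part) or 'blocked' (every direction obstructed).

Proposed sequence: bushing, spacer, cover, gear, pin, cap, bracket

Invalid at step 3 (disconnected)

1. bushing@(0, 0) [-x clear] — {bushing}
2. spacer@(1, 0) [+x clear] — {bushing, spacer}
3. cover@(0, 2) — no placed neighbour ⇒ disconnected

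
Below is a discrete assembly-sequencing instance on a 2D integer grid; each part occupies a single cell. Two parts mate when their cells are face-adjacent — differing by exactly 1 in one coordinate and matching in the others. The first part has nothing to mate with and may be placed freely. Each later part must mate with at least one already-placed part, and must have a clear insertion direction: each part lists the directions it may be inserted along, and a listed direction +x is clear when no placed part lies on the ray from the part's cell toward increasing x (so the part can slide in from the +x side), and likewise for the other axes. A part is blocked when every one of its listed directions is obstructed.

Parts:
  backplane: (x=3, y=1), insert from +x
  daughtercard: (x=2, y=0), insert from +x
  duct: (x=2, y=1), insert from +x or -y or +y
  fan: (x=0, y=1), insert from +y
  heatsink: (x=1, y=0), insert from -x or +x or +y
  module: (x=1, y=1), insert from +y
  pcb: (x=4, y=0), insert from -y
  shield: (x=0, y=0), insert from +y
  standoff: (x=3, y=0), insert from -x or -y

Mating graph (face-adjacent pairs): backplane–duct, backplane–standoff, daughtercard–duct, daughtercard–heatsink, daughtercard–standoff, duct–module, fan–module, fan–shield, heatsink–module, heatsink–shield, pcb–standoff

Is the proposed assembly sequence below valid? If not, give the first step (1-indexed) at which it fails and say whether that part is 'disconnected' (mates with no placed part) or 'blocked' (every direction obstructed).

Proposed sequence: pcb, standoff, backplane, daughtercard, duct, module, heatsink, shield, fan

Invalid at step 4 (blocked)

1. pcb@(4, 0) [-y clear] — {pcb}
2. standoff@(3, 0) [-x clear] — {pcb, standoff}
3. backplane@(3, 1) [+x clear] — {backplane, pcb, standoff}
4. daughtercard@(2, 0) — +x all obstructed ⇒ blocked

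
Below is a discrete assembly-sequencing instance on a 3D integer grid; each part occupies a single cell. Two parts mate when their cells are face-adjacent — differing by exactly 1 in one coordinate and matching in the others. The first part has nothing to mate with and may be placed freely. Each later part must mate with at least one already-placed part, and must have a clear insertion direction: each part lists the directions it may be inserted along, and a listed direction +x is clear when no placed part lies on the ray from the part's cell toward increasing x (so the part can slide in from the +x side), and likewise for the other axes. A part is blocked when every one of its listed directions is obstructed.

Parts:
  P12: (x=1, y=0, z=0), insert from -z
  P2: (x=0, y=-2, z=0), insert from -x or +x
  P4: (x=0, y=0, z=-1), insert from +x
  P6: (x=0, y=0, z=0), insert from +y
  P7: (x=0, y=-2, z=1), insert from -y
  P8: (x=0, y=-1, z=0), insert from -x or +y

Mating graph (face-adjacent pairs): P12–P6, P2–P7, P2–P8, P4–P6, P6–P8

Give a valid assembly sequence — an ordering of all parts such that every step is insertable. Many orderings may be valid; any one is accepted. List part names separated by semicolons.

1. P8@(0, -1, 0) [-x clear] — {P8}
2. P2@(0, -2, 0) [-x clear] — {P2, P8}
3. P6@(0, 0, 0) [+y clear] — {P2, P6, P8}
4. P12@(1, 0, 0) [-z clear] — {P12, P2, P6, P8}
5. P4@(0, 0, -1) [+x clear] — {P12, P2, P4, P6, P8}
6. P7@(0, -2, 1) [-y clear] — {P12, P2, P4, P6, P7, P8}

P8; P2; P6; P12; P4; P7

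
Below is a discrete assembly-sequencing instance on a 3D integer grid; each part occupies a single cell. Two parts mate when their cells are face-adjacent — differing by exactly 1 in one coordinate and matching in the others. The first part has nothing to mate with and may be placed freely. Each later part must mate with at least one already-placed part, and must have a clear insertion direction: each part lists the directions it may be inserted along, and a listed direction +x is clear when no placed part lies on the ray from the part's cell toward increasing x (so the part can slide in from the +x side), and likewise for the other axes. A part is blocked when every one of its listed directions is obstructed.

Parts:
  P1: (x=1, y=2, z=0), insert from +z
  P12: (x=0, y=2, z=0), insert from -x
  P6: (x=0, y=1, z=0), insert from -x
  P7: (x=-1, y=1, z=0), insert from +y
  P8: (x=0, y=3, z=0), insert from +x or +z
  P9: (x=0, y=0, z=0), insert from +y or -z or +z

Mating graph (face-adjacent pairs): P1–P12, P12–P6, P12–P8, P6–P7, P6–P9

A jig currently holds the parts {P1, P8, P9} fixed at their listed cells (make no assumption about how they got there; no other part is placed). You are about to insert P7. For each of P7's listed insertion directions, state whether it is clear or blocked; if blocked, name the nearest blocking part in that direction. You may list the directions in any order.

+y: clear

+y: ray from P7(-1, 1, 0) has no placed part ⇒ clear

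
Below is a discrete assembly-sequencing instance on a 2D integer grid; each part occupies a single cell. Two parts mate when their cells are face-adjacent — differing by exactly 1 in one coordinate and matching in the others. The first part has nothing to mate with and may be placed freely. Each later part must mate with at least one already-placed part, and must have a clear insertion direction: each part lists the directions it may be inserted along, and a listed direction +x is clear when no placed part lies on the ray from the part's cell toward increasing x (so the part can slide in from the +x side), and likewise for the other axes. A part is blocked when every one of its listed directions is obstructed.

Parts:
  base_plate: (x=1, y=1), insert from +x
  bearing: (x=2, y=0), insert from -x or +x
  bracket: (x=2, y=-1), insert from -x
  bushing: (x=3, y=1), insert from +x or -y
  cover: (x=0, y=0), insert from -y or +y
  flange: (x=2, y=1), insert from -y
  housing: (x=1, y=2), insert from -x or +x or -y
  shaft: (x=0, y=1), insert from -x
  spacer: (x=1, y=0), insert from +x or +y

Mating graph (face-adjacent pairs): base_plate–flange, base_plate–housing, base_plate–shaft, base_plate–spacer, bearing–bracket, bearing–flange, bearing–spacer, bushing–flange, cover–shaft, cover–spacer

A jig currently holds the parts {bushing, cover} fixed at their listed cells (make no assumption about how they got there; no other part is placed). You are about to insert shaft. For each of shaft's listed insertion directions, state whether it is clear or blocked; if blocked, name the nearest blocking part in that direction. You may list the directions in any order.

-x: clear

-x: ray from shaft(0, 1) has no placed part ⇒ clear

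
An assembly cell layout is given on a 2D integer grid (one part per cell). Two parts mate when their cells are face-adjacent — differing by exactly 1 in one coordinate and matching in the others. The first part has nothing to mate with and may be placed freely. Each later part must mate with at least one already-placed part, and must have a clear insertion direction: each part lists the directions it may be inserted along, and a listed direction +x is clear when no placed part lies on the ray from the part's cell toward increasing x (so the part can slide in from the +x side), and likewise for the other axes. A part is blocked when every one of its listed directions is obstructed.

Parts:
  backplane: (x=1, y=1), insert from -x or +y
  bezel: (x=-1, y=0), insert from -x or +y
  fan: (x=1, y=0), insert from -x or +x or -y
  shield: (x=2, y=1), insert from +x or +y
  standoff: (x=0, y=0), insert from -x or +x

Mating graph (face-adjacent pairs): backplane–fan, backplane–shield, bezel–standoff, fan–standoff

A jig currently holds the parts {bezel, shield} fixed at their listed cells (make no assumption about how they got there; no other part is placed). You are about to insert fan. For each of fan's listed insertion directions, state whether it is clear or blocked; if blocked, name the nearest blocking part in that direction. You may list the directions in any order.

+x: clear; -x: blocked by bezel; -y: clear

-x: nearest on ray is bezel@(-1, 0) ⇒ blocked
+x: ray from fan(1, 0) has no placed part ⇒ clear
-y: ray from fan(1, 0) has no placed part ⇒ clear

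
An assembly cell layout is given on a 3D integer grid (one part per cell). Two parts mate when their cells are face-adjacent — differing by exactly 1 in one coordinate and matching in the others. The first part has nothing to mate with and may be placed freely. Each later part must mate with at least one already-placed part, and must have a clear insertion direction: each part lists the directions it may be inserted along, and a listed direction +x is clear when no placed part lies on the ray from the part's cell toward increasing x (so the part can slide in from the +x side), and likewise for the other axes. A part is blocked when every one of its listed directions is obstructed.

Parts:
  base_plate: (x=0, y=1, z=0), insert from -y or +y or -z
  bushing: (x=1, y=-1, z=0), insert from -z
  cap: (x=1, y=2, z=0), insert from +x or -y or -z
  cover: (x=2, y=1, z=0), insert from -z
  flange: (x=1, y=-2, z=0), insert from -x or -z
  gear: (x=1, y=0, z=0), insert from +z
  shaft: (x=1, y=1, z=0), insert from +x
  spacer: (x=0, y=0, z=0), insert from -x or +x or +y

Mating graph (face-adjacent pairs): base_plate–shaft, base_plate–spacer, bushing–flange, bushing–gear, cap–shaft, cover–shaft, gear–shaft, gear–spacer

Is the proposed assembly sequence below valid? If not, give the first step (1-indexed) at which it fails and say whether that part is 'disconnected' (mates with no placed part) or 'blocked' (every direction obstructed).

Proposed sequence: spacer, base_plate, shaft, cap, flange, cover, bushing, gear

Invalid at step 5 (disconnected)

1. spacer@(0, 0, 0) [-x clear] — {spacer}
2. base_plate@(0, 1, 0) [+y clear] — {base_plate, spacer}
3. shaft@(1, 1, 0) [+x clear] — {base_plate, shaft, spacer}
4. cap@(1, 2, 0) [+x clear] — {base_plate, cap, shaft, spacer}
5. flange@(1, -2, 0) — no placed neighbour ⇒ disconnected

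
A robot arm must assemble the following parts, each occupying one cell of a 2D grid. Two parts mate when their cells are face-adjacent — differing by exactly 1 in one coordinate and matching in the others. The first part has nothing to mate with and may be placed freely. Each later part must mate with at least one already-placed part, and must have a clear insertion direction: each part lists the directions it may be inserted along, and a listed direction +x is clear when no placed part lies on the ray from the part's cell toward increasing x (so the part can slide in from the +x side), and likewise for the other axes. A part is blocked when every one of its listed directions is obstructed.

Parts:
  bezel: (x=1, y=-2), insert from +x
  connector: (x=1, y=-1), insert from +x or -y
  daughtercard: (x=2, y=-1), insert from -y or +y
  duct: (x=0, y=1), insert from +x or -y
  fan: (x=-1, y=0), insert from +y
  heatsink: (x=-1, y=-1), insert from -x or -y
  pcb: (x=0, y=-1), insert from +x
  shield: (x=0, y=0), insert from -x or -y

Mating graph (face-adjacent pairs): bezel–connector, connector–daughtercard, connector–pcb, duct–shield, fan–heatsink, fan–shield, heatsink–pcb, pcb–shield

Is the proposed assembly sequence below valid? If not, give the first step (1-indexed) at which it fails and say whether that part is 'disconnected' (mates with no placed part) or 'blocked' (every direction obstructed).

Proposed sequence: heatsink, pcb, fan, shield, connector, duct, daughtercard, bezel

Invalid at step 4 (blocked)

1. heatsink@(-1, -1) [-x clear] — {heatsink}
2. pcb@(0, -1) [+x clear] — {heatsink, pcb}
3. fan@(-1, 0) [+y clear] — {fan, heatsink, pcb}
4. shield@(0, 0) — -x/-y all obstructed ⇒ blocked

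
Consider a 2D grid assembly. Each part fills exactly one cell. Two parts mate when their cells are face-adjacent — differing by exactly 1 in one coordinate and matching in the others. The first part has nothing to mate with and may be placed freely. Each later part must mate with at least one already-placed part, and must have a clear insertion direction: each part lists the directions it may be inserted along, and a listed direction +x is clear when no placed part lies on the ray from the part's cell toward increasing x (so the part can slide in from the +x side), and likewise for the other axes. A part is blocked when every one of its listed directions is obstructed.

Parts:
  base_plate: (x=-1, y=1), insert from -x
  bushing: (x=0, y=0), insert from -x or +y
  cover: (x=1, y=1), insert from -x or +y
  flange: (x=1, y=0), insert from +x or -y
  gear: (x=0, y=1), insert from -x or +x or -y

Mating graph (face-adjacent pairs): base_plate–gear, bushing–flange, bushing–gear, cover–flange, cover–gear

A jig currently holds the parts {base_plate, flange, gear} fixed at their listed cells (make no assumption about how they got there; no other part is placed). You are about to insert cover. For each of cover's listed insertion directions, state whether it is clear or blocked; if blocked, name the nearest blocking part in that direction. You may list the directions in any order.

-x: nearest on ray is gear@(0, 1) ⇒ blocked
+y: ray from cover(1, 1) has no placed part ⇒ clear

+y: clear; -x: blocked by gear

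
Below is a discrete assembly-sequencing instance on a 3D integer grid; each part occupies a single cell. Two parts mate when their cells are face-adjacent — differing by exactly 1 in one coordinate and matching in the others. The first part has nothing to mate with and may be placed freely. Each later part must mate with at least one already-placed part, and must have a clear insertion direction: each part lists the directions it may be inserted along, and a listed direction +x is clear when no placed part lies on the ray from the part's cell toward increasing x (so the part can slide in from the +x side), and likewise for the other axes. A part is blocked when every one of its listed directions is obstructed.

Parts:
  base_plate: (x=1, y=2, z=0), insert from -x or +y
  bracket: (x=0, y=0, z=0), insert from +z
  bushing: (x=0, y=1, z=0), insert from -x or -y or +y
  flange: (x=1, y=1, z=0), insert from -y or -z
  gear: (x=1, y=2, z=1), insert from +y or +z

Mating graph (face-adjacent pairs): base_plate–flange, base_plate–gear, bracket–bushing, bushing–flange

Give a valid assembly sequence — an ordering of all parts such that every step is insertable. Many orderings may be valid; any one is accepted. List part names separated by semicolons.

bushing; bracket; flange; base_plate; gear

1. bushing@(0, 1, 0) [-x clear] — {bushing}
2. bracket@(0, 0, 0) [+z clear] — {bracket, bushing}
3. flange@(1, 1, 0) [-y clear] — {bracket, bushing, flange}
4. base_plate@(1, 2, 0) [-x clear] — {base_plate, bracket, bushing, flange}
5. gear@(1, 2, 1) [+y clear] — {base_plate, bracket, bushing, flange, gear}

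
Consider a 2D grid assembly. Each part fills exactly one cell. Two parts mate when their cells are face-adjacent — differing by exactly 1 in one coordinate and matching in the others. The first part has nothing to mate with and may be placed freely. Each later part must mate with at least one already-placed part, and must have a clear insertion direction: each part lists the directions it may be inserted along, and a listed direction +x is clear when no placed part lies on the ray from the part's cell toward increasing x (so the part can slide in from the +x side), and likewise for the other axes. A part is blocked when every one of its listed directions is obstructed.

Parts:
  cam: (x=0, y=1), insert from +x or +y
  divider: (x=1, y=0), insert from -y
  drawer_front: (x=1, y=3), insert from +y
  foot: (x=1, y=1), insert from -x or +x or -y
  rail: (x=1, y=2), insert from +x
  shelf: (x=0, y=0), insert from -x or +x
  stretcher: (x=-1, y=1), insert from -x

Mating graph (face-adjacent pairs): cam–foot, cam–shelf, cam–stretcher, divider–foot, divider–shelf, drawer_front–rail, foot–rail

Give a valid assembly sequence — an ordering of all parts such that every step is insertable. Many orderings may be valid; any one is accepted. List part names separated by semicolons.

1. divider@(1, 0) [-y clear] — {divider}
2. shelf@(0, 0) [-x clear] — {divider, shelf}
3. foot@(1, 1) [-x clear] — {divider, foot, shelf}
4. rail@(1, 2) [+x clear] — {divider, foot, rail, shelf}
5. drawer_front@(1, 3) [+y clear] — {divider, drawer_front, foot, rail, shelf}
6. cam@(0, 1) [+y clear] — {cam, divider, drawer_front, foot, rail, shelf}
7. stretcher@(-1, 1) [-x clear] — {cam, divider, drawer_front, foot, rail, shelf, stretcher}

divider; shelf; foot; rail; drawer_front; cam; stretcher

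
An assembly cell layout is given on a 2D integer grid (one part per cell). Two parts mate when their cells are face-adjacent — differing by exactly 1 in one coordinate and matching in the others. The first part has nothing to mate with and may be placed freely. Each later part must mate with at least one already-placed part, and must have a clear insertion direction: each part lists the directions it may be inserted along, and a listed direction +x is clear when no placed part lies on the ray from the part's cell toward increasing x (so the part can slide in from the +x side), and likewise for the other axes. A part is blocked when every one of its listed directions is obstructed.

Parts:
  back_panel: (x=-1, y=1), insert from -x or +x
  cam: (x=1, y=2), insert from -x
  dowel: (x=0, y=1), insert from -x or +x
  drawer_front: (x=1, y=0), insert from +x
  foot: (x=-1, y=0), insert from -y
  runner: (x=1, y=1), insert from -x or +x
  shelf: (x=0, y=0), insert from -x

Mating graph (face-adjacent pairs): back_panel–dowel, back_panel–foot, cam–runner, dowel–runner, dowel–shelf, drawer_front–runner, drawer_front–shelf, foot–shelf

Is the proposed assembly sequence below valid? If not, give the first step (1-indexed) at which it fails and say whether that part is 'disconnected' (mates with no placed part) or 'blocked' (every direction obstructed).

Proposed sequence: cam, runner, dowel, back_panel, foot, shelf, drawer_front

Invalid at step 6 (blocked)

1. cam@(1, 2) [-x clear] — {cam}
2. runner@(1, 1) [-x clear] — {cam, runner}
3. dowel@(0, 1) [-x clear] — {cam, dowel, runner}
4. back_panel@(-1, 1) [-x clear] — {back_panel, cam, dowel, runner}
5. foot@(-1, 0) [-y clear] — {back_panel, cam, dowel, foot, runner}
6. shelf@(0, 0) — -x all obstructed ⇒ blocked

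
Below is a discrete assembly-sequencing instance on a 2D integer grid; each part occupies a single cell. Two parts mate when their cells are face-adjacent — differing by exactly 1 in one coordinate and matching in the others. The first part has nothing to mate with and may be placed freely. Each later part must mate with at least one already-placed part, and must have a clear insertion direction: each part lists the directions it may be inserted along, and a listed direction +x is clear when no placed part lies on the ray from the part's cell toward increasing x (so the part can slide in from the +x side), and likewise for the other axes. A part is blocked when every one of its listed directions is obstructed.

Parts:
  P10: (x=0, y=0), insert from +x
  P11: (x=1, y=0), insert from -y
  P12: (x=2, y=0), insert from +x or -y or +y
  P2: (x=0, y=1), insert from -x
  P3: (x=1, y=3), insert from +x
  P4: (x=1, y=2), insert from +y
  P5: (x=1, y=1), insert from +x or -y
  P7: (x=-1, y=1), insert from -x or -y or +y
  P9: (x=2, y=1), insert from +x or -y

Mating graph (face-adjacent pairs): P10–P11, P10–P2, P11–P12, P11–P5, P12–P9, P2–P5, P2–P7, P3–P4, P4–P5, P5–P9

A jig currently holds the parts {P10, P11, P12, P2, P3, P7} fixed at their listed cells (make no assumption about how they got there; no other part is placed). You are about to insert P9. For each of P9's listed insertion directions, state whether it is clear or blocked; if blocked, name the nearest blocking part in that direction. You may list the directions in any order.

+x: clear; -y: blocked by P12

+x: ray from P9(2, 1) has no placed part ⇒ clear
-y: nearest on ray is P12@(2, 0) ⇒ blocked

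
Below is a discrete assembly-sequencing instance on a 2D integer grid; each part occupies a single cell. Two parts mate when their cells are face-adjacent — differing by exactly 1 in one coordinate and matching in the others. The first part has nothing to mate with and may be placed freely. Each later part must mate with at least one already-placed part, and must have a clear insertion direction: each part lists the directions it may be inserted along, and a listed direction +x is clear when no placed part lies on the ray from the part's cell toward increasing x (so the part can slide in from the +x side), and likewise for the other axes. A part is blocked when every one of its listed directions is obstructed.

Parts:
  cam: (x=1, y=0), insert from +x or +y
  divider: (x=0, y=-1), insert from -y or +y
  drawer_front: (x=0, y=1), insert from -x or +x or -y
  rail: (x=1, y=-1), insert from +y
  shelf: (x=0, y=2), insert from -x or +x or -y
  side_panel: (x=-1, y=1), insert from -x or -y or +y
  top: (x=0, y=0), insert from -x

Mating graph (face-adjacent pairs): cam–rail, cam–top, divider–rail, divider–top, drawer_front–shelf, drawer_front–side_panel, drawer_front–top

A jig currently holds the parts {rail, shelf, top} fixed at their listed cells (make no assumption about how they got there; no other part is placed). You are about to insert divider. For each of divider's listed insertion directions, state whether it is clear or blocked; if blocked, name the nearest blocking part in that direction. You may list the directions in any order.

-y: ray from divider(0, -1) has no placed part ⇒ clear
+y: nearest on ray is top@(0, 0) ⇒ blocked

+y: blocked by top; -y: clear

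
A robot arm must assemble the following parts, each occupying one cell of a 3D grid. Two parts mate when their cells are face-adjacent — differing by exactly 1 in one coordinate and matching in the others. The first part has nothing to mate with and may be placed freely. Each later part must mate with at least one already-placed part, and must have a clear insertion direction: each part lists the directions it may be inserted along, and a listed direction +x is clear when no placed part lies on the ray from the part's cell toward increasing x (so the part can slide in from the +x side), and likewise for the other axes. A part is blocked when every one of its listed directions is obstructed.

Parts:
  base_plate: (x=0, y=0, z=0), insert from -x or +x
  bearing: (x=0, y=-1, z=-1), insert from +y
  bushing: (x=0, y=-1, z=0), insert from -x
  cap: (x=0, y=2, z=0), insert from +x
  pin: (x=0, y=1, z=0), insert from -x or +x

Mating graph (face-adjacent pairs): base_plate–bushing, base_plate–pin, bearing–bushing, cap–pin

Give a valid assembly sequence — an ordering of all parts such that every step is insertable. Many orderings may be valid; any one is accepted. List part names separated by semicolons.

bearing; bushing; base_plate; pin; cap

1. bearing@(0, -1, -1) [+y clear] — {bearing}
2. bushing@(0, -1, 0) [-x clear] — {bearing, bushing}
3. base_plate@(0, 0, 0) [-x clear] — {base_plate, bearing, bushing}
4. pin@(0, 1, 0) [-x clear] — {base_plate, bearing, bushing, pin}
5. cap@(0, 2, 0) [+x clear] — {base_plate, bearing, bushing, cap, pin}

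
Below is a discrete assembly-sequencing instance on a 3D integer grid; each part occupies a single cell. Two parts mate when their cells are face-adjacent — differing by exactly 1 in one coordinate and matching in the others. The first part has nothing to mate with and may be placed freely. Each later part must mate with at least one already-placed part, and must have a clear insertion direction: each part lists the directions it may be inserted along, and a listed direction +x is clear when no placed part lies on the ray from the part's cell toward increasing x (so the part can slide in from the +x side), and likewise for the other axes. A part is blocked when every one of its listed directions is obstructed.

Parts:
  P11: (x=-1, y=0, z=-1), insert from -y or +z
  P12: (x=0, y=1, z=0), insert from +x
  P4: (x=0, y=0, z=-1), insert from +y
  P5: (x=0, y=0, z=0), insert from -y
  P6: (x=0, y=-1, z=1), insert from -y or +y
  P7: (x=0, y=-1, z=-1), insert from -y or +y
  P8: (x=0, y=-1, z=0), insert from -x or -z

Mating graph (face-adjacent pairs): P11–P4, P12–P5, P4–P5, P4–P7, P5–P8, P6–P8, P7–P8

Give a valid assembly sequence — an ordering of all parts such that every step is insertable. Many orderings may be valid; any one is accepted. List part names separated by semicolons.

1. P12@(0, 1, 0) [+x clear] — {P12}
2. P5@(0, 0, 0) [-y clear] — {P12, P5}
3. P4@(0, 0, -1) [+y clear] — {P12, P4, P5}
4. P11@(-1, 0, -1) [-y clear] — {P11, P12, P4, P5}
5. P8@(0, -1, 0) [-x clear] — {P11, P12, P4, P5, P8}
6. P6@(0, -1, 1) [-y clear] — {P11, P12, P4, P5, P6, P8}
7. P7@(0, -1, -1) [-y clear] — {P11, P12, P4, P5, P6, P7, P8}

P12; P5; P4; P11; P8; P6; P7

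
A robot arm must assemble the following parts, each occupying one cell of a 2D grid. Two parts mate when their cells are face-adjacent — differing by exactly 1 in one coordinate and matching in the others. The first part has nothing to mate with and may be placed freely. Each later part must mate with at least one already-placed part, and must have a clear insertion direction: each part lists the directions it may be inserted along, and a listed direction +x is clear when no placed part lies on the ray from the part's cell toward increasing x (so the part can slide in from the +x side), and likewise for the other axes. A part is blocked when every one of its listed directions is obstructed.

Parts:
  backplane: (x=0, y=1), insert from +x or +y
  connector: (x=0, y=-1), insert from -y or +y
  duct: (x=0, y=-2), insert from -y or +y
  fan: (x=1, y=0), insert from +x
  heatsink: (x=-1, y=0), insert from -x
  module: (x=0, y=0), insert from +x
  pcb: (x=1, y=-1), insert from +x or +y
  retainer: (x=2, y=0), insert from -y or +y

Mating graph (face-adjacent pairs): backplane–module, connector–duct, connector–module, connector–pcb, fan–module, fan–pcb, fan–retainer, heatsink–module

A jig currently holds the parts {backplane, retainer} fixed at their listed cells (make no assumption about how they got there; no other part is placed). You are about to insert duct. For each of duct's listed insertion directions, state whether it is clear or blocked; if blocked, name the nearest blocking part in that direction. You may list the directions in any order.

+y: blocked by backplane; -y: clear

-y: ray from duct(0, -2) has no placed part ⇒ clear
+y: nearest on ray is backplane@(0, 1) ⇒ blocked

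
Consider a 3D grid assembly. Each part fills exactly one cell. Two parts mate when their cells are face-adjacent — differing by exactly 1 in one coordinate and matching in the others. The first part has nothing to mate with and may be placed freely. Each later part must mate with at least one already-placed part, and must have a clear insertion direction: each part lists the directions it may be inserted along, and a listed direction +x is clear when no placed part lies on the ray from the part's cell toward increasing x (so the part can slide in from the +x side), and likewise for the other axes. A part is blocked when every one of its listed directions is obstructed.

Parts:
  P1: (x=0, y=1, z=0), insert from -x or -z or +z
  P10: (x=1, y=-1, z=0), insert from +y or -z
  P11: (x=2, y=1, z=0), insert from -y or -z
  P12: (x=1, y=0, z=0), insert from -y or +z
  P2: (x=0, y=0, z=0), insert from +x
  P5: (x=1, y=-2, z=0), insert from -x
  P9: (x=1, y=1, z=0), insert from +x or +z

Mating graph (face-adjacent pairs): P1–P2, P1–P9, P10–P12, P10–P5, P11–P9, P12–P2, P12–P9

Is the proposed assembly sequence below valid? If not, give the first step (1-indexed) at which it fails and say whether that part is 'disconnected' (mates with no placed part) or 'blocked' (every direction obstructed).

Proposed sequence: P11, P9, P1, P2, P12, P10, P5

1. P11@(2, 1, 0) [-y clear] — {P11}
2. P9@(1, 1, 0) [+z clear] — {P11, P9}
3. P1@(0, 1, 0) [-x clear] — {P1, P11, P9}
4. P2@(0, 0, 0) [+x clear] — {P1, P11, P2, P9}
5. P12@(1, 0, 0) [-y clear] — {P1, P11, P12, P2, P9}
6. P10@(1, -1, 0) [-z clear] — {P1, P10, P11, P12, P2, P9}
7. P5@(1, -2, 0) [-x clear] — {P1, P10, P11, P12, P2, P5, P9}

Valid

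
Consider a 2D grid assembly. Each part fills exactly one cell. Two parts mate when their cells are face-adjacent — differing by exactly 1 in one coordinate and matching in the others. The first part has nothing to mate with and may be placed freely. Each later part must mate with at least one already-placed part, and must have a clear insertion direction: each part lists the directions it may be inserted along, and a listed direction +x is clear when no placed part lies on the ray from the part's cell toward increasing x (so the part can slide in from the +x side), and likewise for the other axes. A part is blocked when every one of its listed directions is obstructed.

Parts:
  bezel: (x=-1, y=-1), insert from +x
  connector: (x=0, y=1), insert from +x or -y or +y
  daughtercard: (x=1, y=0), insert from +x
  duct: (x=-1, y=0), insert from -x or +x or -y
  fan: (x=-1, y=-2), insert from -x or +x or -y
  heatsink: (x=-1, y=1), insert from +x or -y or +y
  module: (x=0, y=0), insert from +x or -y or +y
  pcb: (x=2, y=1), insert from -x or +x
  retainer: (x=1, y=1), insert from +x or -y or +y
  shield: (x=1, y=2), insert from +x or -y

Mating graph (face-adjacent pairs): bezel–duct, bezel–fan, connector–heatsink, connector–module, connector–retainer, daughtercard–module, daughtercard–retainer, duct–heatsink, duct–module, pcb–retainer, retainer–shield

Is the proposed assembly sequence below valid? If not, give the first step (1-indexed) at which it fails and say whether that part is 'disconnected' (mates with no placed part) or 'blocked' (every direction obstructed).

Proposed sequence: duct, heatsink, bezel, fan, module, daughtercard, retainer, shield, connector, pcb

Valid

1. duct@(-1, 0) [-x clear] — {duct}
2. heatsink@(-1, 1) [+x clear] — {duct, heatsink}
3. bezel@(-1, -1) [+x clear] — {bezel, duct, heatsink}
4. fan@(-1, -2) [-x clear] — {bezel, duct, fan, heatsink}
5. module@(0, 0) [+x clear] — {bezel, duct, fan, heatsink, module}
6. daughtercard@(1, 0) [+x clear] — {bezel, daughtercard, duct, fan, heatsink, module}
7. retainer@(1, 1) [+x clear] — {bezel, daughtercard, duct, fan, heatsink, module, retainer}
8. shield@(1, 2) [+x clear] — {bezel, daughtercard, duct, fan, heatsink, module, retainer, shield}
9. connector@(0, 1) [+y clear] — {bezel, connector, daughtercard, duct, fan, heatsink, module, retainer, shield}
10. pcb@(2, 1) [+x clear] — {bezel, connector, daughtercard, duct, fan, heatsink, module, pcb, retainer, shield}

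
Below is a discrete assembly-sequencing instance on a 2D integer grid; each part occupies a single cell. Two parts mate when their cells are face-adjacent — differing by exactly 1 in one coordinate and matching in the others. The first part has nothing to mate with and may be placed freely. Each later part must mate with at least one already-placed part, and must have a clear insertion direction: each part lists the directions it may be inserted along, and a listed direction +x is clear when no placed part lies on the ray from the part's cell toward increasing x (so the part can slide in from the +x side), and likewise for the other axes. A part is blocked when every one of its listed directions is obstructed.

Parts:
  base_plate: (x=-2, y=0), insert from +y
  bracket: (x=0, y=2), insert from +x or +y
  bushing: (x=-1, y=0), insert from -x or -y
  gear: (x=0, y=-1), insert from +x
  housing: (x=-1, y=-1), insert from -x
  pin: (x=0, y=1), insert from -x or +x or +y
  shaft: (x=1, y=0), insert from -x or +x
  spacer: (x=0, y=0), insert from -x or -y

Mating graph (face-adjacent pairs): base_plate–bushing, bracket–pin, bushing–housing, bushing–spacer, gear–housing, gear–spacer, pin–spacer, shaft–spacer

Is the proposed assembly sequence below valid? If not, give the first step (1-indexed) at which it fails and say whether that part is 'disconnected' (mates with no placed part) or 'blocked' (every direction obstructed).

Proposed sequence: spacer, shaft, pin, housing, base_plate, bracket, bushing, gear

Invalid at step 4 (disconnected)

1. spacer@(0, 0) [-x clear] — {spacer}
2. shaft@(1, 0) [+x clear] — {shaft, spacer}
3. pin@(0, 1) [-x clear] — {pin, shaft, spacer}
4. housing@(-1, -1) — no placed neighbour ⇒ disconnected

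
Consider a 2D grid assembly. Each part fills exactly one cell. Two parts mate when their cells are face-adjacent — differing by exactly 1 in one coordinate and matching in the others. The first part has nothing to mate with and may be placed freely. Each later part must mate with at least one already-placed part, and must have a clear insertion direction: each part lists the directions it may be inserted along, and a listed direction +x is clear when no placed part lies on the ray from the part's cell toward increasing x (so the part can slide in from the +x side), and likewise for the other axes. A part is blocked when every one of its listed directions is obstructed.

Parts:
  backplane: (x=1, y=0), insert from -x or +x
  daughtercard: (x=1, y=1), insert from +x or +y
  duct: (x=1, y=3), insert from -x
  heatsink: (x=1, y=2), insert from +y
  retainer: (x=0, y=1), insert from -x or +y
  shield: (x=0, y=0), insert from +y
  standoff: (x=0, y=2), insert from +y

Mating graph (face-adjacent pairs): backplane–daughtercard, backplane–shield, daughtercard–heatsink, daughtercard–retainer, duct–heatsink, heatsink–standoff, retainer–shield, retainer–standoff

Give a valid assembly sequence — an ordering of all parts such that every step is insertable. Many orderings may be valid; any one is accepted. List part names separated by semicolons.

1. backplane@(1, 0) [-x clear] — {backplane}
2. shield@(0, 0) [+y clear] — {backplane, shield}
3. retainer@(0, 1) [-x clear] — {backplane, retainer, shield}
4. standoff@(0, 2) [+y clear] — {backplane, retainer, shield, standoff}
5. heatsink@(1, 2) [+y clear] — {backplane, heatsink, retainer, shield, standoff}
6. duct@(1, 3) [-x clear] — {backplane, duct, heatsink, retainer, shield, standoff}
7. daughtercard@(1, 1) [+x clear] — {backplane, daughtercard, duct, heatsink, retainer, shield, standoff}

backplane; shield; retainer; standoff; heatsink; duct; daughtercard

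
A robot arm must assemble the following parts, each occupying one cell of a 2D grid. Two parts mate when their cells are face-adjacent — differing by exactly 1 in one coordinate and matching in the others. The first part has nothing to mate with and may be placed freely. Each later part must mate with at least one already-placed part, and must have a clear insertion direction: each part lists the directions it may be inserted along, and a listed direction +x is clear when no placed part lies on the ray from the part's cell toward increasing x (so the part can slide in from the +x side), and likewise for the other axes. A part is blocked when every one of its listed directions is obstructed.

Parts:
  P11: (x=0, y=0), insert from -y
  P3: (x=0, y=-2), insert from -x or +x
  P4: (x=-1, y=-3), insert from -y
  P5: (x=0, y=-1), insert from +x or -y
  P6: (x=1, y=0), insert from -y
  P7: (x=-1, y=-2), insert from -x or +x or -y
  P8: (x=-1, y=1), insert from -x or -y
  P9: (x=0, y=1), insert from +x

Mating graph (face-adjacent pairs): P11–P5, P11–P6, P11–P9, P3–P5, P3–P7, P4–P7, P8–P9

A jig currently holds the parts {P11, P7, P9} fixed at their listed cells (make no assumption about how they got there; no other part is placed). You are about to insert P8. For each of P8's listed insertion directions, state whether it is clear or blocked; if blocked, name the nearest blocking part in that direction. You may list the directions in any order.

-x: ray from P8(-1, 1) has no placed part ⇒ clear
-y: nearest on ray is P7@(-1, -2) ⇒ blocked

-x: clear; -y: blocked by P7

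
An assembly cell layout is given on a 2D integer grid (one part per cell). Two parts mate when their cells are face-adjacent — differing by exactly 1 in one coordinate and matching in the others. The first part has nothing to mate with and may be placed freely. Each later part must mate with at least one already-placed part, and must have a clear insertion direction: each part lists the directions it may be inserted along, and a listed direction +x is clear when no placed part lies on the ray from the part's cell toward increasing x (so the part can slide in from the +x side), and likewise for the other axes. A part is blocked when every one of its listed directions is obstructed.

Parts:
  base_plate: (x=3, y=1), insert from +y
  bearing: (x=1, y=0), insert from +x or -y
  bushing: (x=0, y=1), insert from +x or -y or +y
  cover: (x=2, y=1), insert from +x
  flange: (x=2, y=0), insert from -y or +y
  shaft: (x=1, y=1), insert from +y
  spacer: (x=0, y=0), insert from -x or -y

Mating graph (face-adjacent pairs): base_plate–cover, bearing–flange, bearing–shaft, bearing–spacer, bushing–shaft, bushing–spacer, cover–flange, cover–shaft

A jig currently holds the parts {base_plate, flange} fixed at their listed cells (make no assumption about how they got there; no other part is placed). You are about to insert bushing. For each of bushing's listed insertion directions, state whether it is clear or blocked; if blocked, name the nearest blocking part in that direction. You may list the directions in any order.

+x: nearest on ray is base_plate@(3, 1) ⇒ blocked
-y: ray from bushing(0, 1) has no placed part ⇒ clear
+y: ray from bushing(0, 1) has no placed part ⇒ clear

+x: blocked by base_plate; +y: clear; -y: clear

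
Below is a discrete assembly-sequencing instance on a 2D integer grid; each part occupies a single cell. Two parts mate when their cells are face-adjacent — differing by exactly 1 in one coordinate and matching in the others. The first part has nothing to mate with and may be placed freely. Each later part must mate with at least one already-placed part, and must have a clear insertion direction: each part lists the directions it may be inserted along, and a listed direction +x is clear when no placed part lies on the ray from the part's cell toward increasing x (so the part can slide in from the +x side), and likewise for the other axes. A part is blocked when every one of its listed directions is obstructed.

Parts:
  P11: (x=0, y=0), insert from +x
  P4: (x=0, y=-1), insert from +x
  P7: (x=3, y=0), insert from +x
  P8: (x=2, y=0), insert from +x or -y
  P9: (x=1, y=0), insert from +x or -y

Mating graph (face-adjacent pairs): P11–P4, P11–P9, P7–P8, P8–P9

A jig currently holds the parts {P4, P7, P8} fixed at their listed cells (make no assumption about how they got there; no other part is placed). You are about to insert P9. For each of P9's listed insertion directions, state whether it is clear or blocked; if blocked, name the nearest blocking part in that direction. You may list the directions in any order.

+x: blocked by P8; -y: clear

+x: nearest on ray is P8@(2, 0) ⇒ blocked
-y: ray from P9(1, 0) has no placed part ⇒ clear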